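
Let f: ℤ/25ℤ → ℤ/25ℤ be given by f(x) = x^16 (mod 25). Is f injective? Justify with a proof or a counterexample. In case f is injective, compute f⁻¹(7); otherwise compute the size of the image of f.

6

f(3): Repeated squaring mod 25: 3^1 ≡ 3, 3^2 ≡ 3² = 9, 3^4 ≡ 9² = 81 ≡ 6, 3^8 ≡ 6² = 36 ≡ 11, 3^16 ≡ 11² = 121 ≡ 21. So 3^16 ≡ 21 (mod 25).
f(4): Repeated squaring mod 25: 4^1 ≡ 4, 4^2 ≡ 4² = 16, 4^4 ≡ 16² = 256 ≡ 6, 4^8 ≡ 6² = 36 ≡ 11, 4^16 ≡ 11² = 121 ≡ 21. So 4^16 ≡ 21 (mod 25).
So f(3) = f(4) = 21 while 3 ≠ 4, so f is not injective.
Since f is not injective, we determine |image(f)|. Computing x^16 mod 25 for each x (by repeated squaring, reducing mod 25 at every step), the values f(0), f(1), …, f(24) are: 0, 1, 11, 21, 21, 0, 6, 1, 6, 16, 0, 11, 16, 16, 11, 0, 16, 6, 1, 6, 0, 21, 21, 11, 1.
The distinct values are {0, 1, 6, 11, 16, 21}; there are 6 of them.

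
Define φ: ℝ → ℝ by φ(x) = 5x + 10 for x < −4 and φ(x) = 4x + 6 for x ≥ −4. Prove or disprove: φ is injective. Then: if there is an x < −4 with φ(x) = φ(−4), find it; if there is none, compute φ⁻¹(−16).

-26/5

Both pieces are strictly increasing (slopes 5 and 4), so each is injective on its own interval.
The left piece maps (−∞, −4) onto (−∞, −10); the right piece maps [−4, ∞) onto [−10, ∞).
These images are disjoint, so no value is attained by both pieces. So φ is injective.
Because the two images are disjoint, no x < −4 has φ(x) = φ(−4), so we compute φ⁻¹(−16): −16 lies in (−∞, −10), so solve 5x + 10 = −16: x = (−16 − 10)/5 = −26/5.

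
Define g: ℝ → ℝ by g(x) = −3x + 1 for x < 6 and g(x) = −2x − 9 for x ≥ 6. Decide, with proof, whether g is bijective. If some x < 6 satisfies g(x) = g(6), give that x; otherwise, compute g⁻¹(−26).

17/2

Both pieces are strictly decreasing (slopes −3 and −2), so each is injective on its own interval.
The left piece maps (−∞, 6) onto (−17, ∞); the right piece maps [6, ∞) onto (−∞, −21].
The images leave a gap (−17 has no preimage), so g is not surjective, hence not bijective.
Because the two images are disjoint, no x < 6 has g(x) = g(6), so we compute g⁻¹(−26): −26 lies in (−∞, −21], so solve −2x − 9 = −26: x = (−26 + 9)/(−2) = 17/2.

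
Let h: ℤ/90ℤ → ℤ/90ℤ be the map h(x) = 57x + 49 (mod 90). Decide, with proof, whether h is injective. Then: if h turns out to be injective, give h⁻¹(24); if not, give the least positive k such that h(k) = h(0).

By definition, h is injective when h(u) = h(v) forces u = v.
We have gcd(57, 90) = 3 > 1. Taking u = 0 and v = 30: h(0) = 49 and h(30) = 57·30 + 49 = 1759 ≡ 49 (mod 90).
So h(0) = h(30) while 0 ≠ 30, so h is not injective.
Since h is not injective, we find the least positive k with h(k) = h(0): this means 57k ≡ 0 (mod 90), i.e. 90 ∣ 57k. Since gcd(57, 90) = 3, dividing through by 3 this holds exactly when 30 ∣ 19k, and as gcd(19, 30) = 1, exactly when 30 ∣ k.
The smallest positive such k is 30.

30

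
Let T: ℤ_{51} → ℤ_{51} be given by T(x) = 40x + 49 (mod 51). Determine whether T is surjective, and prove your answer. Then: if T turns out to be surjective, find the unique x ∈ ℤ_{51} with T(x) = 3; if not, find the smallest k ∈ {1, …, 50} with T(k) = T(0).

32

Since gcd(40, 51) = 1, 40 is invertible modulo 51. Euclid's algorithm: 51 = 1·40 + 11, 40 = 3·11 + 7, 11 = 1·7 + 4, 7 = 1·4 + 3, 4 = 1·3 + 1; back-substituting gives 1 = 37·40 − 29·51, so 40⁻¹ ≡ 37 (mod 51).
For any y ∈ ℤ_{51}, x = 37(y − 49) mod 51 satisfies T(x) = 40·37(y − 49) + 49 ≡ y (since 40·37 ≡ 1 mod 51). So every y has a preimage.
So T is surjective.
Since T is surjective, we compute T⁻¹(3): solve 40x + 49 ≡ 3 (mod 51), i.e. 40x ≡ 5 (mod 51).
Multiplying by 40⁻¹ = 37 gives x ≡ 37·5 = 185 = 3·51 + 32 ≡ 32 (mod 51).
Check: T(32) = 40·32 + 49 = 1329 = 26·51 + 3 ≡ 3 (mod 51).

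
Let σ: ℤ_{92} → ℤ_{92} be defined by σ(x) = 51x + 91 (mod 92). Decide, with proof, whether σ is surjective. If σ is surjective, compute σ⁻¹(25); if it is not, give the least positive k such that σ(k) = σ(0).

Since gcd(51, 92) = 1, 51 is invertible modulo 92. Euclid's algorithm: 92 = 1·51 + 41, 51 = 1·41 + 10, 41 = 4·10 + 1; back-substituting gives 1 = 83·51 − 46·92, so 51⁻¹ ≡ 83 (mod 92).
Then y ↦ 83(y − 91) is a two-sided inverse to σ, so every y ∈ ℤ_{92} has a preimage.
Thus σ is surjective.
Since σ is surjective, we find σ⁻¹(25): we need 51x ≡ 25 − 91 ≡ 26 (mod 92). Using 51⁻¹ = 83: x ≡ 83·26 = 2158 = 23·92 + 42, so x = 42.
Check: σ(42) = 51·42 + 91 = 2233 = 24·92 + 25 ≡ 25 (mod 92).

42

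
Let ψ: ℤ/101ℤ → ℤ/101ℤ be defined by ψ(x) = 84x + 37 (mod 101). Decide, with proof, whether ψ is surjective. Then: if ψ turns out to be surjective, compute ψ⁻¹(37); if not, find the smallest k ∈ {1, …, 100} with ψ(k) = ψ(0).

0

By definition, ψ is surjective if every y in the codomain equals ψ(x) for some x in the domain.
Since gcd(84, 101) = 1, 84 is invertible modulo 101. Euclid's algorithm: 101 = 1·84 + 17, 84 = 4·17 + 16, 17 = 1·16 + 1; back-substituting gives 1 = 95·84 − 79·101, so 84⁻¹ ≡ 95 (mod 101).
Then y ↦ 95(y − 37) is a two-sided inverse to ψ, so every y ∈ ℤ/101ℤ has a preimage.
Thus ψ is surjective.
Since ψ is surjective, we find ψ⁻¹(37): we need 84x ≡ 37 − 37 ≡ 0 (mod 101). Using 84⁻¹ = 95: x ≡ 95·0 = 0, so x = 0.
Check: ψ(0) = 84·0 + 37 = 37 ≡ 37 (mod 101).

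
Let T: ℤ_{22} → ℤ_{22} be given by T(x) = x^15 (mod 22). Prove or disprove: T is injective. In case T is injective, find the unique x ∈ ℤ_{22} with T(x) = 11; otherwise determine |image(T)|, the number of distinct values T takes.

T(1) = 1^15 = 1.
T(3): Repeated squaring mod 22: 3^1 ≡ 3, 3^2 ≡ 3² = 9, 3^4 ≡ 9² = 81 ≡ 15, 3^8 ≡ 15² = 225 ≡ 5. Since 15 = 8 + 4 + 2 + 1, 3^15 ≡ 5·15·9·3: 5·15 = 75 ≡ 9, then 9·9 = 81 ≡ 15, then 15·3 = 45 ≡ 1. So 3^15 ≡ 1 (mod 22).
So T(1) = T(3) = 1 while 1 ≠ 3, so T is not injective.
Since T is not injective, we determine |image(T)|. Computing x^15 mod 22 for each x (by repeated squaring, reducing mod 22 at every step), the values T(0), T(1), …, T(21) are: 0, 1, 10, 1, 12, 1, 10, 21, 10, 1, 10, 11, 12, 21, 12, 1, 12, 21, 10, 21, 12, 21.
The distinct values are {0, 1, 10, 11, 12, 21}; there are 6 of them.

6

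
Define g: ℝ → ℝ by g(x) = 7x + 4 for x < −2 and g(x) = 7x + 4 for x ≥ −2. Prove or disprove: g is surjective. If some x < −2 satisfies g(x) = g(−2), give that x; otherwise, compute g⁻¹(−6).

-10/7

Both pieces are strictly increasing (slopes 7 and 7), so each is injective on its own interval.
The left piece maps (−∞, −2) onto (−∞, −10); the right piece maps [−2, ∞) onto [−10, ∞).
These images together cover ℝ, so g is surjective.
Because the two images are disjoint, no x < −2 has g(x) = g(−2), so we compute g⁻¹(−6): −6 lies in [−10, ∞), so solve 7x + 4 = −6: x = (−6 − 4)/7 = −10/7.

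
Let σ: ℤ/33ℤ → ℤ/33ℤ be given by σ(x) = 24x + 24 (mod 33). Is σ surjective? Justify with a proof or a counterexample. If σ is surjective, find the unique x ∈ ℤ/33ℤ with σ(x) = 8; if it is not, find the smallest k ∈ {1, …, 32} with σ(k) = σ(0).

11

Since gcd(24, 33) = 3, we have 24x ≡ 0 (mod 3) for all x, so σ(x) ≡ 0 (mod 3).
But 1 ≢ 0 (mod 3), so 1 ∈ ℤ/33ℤ has no preimage. Therefore σ is not surjective.
Since σ is not surjective, we find the least positive k with σ(k) = σ(0): this means 24k ≡ 0 (mod 33), i.e. 33 ∣ 24k. Since gcd(24, 33) = 3, dividing through by 3 this holds exactly when 11 ∣ 8k, and as gcd(8, 11) = 1, exactly when 11 ∣ k.
The smallest positive such k is 11.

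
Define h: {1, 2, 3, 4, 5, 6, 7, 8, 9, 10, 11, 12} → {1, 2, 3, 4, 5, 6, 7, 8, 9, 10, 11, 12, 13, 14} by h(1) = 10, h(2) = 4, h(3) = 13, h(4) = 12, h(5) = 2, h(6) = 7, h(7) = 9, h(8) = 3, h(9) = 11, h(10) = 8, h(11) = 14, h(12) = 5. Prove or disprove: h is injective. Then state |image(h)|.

The values h(1), …, h(12) are 10, 4, 13, 12, 2, 7, 9, 3, 11, 8, 14, 5 — all distinct.
So h(u) = h(v) only when u = v, and h is injective.
The image of h is {2, 3, 4, 5, 7, 8, 9, 10, 11, 12, 13, 14}, which has 12 elements.

12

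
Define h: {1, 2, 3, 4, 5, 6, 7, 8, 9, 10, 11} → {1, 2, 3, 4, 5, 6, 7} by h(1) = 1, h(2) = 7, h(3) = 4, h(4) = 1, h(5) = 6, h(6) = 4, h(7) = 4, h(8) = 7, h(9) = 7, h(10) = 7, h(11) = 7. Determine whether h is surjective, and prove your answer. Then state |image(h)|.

No element maps to 2, so h is not surjective.
The image of h is {1, 4, 6, 7}, which has 4 elements.

4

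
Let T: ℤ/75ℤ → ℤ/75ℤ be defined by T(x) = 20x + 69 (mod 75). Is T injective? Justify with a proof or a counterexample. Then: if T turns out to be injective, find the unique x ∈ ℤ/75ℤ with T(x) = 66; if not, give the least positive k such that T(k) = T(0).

15

Recall: T is injective when T(a) = T(b) forces a = b.
We have gcd(20, 75) = 5 > 1. Taking a = 0 and b = 15: T(0) = 69 and T(15) = 20·15 + 69 = 369 ≡ 69 (mod 75).
So T(0) = T(15) while 0 ≠ 15, hence T is not injective.
Since T is not injective, we find the least positive k with T(k) = T(0): this means 20k ≡ 0 (mod 75), i.e. 75 ∣ 20k. Since gcd(20, 75) = 5, dividing through by 5 this holds exactly when 15 ∣ 4k, and as gcd(4, 15) = 1, exactly when 15 ∣ k.
The smallest positive such k is 15.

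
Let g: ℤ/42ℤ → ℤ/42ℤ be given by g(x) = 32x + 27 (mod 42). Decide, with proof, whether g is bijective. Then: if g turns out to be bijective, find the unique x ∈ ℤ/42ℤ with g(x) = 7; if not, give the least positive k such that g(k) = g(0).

We have gcd(32, 42) = 2 > 1. Taking a = 0 and b = 21: g(0) = 27 and g(21) = 32·21 + 27 = 699 ≡ 27 (mod 42).
So g(0) = g(21) while 0 ≠ 21, hence g is not injective, hence not bijective.
Since g is not bijective, we find the least positive k with g(k) = g(0): this means 32k ≡ 0 (mod 42), i.e. 42 ∣ 32k. Since gcd(32, 42) = 2, dividing through by 2 this holds exactly when 21 ∣ 16k, and as gcd(16, 21) = 1, exactly when 21 ∣ k.
The smallest positive such k is 21.

21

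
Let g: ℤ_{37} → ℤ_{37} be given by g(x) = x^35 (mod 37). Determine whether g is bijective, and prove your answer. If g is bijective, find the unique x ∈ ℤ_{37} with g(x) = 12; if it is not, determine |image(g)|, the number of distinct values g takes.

34

Since 37 is prime, the nonzero elements of ℤ_{37} form a cyclic group of order 36.
As gcd(35, 36) = 1, raising to the 35th power is a bijection on this group: if a^35 ≡ b^35 then (ab^{−1})^35 = 1, and the only element of order dividing gcd(35, 36) = 1 is 1, so a = b.
With g(0) = 0 this makes g injective on all of ℤ_{37}, hence bijective (finite equal-size domain and codomain). In particular g is bijective.
Since g is bijective, we find the preimage of 12. The inverse of x ↦ x^35 on (ℤ_{37})^× is x ↦ x^35, because 35·35 = 1225 = 34·36 + 1 ≡ 1 (mod 36) and x^{36} = 1 for x ≠ 0 (Fermat). So g⁻¹(12) = 12^35 mod 37.
Repeated squaring mod 37: 12^1 ≡ 12, 12^2 ≡ 12² = 144 ≡ 33, 12^4 ≡ 33² = 1089 ≡ 16, 12^8 ≡ 16² = 256 ≡ 34, 12^16 ≡ 34² = 1156 ≡ 9, 12^32 ≡ 9² = 81 ≡ 7. Since 35 = 32 + 2 + 1, 12^35 ≡ 7·33·12: 7·33 = 231 ≡ 9, then 9·12 = 108 ≡ 34. So 12^35 ≡ 34 (mod 37).
Hence g⁻¹(12) = 34.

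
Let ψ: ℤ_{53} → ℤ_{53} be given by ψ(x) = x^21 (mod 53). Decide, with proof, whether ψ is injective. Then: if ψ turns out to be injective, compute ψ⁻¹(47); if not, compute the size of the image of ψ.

Since 53 is prime, the nonzero elements of ℤ_{53} form a cyclic group of order 52.
As gcd(21, 52) = 1, raising to the 21st power is a bijection on this group: if a^21 ≡ b^21 then (ab^{−1})^21 = 1, and the only element of order dividing gcd(21, 52) = 1 is 1, so a = b.
With ψ(0) = 0 this makes ψ injective on all of ℤ_{53}, hence bijective (finite equal-size domain and codomain). In particular ψ is injective.
Since ψ is injective, we find the preimage of 47. The inverse of x ↦ x^21 on (ℤ_{53})^× is x ↦ x^5, because 21·5 = 105 = 2·52 + 1 ≡ 1 (mod 52) and x^{52} = 1 for x ≠ 0 (Fermat). So ψ⁻¹(47) = 47^5 mod 53.
Repeated squaring mod 53: 47^1 ≡ 47, 47^2 ≡ 47² = 2209 ≡ 36, 47^4 ≡ 36² = 1296 ≡ 24. Since 5 = 4 + 1, 47^5 ≡ 24·47: 24·47 = 1128 ≡ 15. So 47^5 ≡ 15 (mod 53).
Hence ψ⁻¹(47) = 15.

15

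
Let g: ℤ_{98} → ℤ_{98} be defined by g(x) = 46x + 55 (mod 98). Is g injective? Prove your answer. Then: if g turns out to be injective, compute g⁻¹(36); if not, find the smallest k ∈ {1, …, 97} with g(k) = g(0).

49

By definition, g is injective if g(s) = g(t) implies s = t.
We have gcd(46, 98) = 2 > 1. Taking s = 0 and t = 49: g(0) = 55 and g(49) = 46·49 + 55 = 2309 ≡ 55 (mod 98).
So g(0) = g(49) while 0 ≠ 49, thus g is not injective.
Since g is not injective, we find the least positive k with g(k) = g(0): this means 46k ≡ 0 (mod 98), i.e. 98 ∣ 46k. Since gcd(46, 98) = 2, dividing through by 2 this holds exactly when 49 ∣ 23k, and as gcd(23, 49) = 1, exactly when 49 ∣ k.
The smallest positive such k is 49.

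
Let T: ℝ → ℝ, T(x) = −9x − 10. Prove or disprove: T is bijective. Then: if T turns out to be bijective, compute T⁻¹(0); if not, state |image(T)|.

Suppose T(x_1) = T(x_2). Then −9x_1 − 10 = −9x_2 − 10, so −9x_1 = −9x_2, so x_1 = x_2.
For any y ∈ ℝ, x = (y + 10)/(−9) satisfies T(x) = y.
Therefore T is bijective.
Since T is bijective, we compute T⁻¹(0) = (0 + 10)/(−9) = −10/9.

-10/9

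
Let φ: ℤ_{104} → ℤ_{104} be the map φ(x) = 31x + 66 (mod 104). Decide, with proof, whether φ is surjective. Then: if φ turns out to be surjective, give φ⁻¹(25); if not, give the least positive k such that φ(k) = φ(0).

Since gcd(31, 104) = 1, 31 is invertible modulo 104. Euclid's algorithm: 104 = 3·31 + 11, 31 = 2·11 + 9, 11 = 1·9 + 2, 9 = 4·2 + 1; back-substituting gives 1 = 47·31 − 14·104, so 31⁻¹ ≡ 47 (mod 104).
For any y ∈ ℤ_{104}, x = 47(y − 66) mod 104 satisfies φ(x) = 31·47(y − 66) + 66 ≡ y (since 31·47 ≡ 1 mod 104). So every y has a preimage.
Hence φ is surjective.
Since φ is surjective, we compute φ⁻¹(25): solve 31x + 66 ≡ 25 (mod 104), i.e. 31x ≡ 63 (mod 104).
Multiplying by 31⁻¹ = 47 gives x ≡ 47·63 = 2961 = 28·104 + 49 ≡ 49 (mod 104).
Check: φ(49) = 31·49 + 66 = 1585 = 15·104 + 25 ≡ 25 (mod 104).

49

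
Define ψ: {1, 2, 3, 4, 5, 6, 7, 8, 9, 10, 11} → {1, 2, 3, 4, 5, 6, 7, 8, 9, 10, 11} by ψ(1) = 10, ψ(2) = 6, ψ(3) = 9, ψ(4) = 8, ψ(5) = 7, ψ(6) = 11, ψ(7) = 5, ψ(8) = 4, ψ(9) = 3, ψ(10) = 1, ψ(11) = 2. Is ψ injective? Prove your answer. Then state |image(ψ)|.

11

The values ψ(1), …, ψ(11) are 10, 6, 9, 8, 7, 11, 5, 4, 3, 1, 2 — all distinct.
So ψ(s) = ψ(t) only when s = t, and ψ is injective.
The image of ψ is {1, 2, 3, 4, 5, 6, 7, 8, 9, 10, 11}, which has 11 elements.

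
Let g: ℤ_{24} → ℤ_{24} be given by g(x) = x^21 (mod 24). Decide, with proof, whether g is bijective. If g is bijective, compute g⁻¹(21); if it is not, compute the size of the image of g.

15

g(0) = 0^21 = 0.
g(6): Repeated squaring mod 24: 6^1 ≡ 6, 6^2 ≡ 6² = 36 ≡ 12, 6^4 ≡ 12² = 144 ≡ 0, 6^8 ≡ 0² = 0, 6^16 ≡ 0² = 0. Since 21 = 16 + 4 + 1, 6^21 ≡ 0·0·6: 0·0 = 0, then 0·6 = 0. So 6^21 ≡ 0 (mod 24).
So g(0) = g(6) = 0 while 0 ≠ 6, therefore g is not injective, hence not bijective.
Since g is not bijective, we determine |image(g)|. Computing x^21 mod 24 for each x (by repeated squaring, reducing mod 24 at every step), the values g(0), g(1), …, g(23) are: 0, 1, 8, 3, 16, 5, 0, 7, 8, 9, 16, 11, 0, 13, 8, 15, 16, 17, 0, 19, 8, 21, 16, 23.
The distinct values are {0, 1, 3, 5, 7, 8, 9, 11, 13, 15, 16, 17, 19, 21, 23}; there are 15 of them.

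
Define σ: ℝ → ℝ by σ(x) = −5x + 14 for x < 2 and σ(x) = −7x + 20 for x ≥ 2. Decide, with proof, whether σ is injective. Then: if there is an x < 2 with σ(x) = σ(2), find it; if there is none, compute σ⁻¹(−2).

8/5

Both pieces are strictly decreasing (slopes −5 and −7), so each is injective on its own interval.
The left piece maps (−∞, 2) onto (4, ∞); the right piece maps [2, ∞) onto (−∞, 6].
These images overlap. In particular σ(2) = 6 (right piece), and solving −5x + 14 = 6 on the left piece gives x = 8/5 < 2.
So σ(8/5) = σ(2) with 8/5 ≠ 2, and σ is not injective. This x = 8/5 is the requested value below 2.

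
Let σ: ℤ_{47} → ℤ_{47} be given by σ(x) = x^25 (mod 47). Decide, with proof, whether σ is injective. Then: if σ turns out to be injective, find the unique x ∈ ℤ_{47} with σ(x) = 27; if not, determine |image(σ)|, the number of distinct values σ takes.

36

Since 47 is prime, the nonzero elements of ℤ_{47} form a cyclic group of order 46.
As gcd(25, 46) = 1, raising to the 25th power is a bijection on this group: if u^25 ≡ v^25 then (uv^{−1})^25 = 1, and the only element of order dividing gcd(25, 46) = 1 is 1, so u = v.
With σ(0) = 0 this makes σ injective on all of ℤ_{47}, hence bijective (finite equal-size domain and codomain). In particular σ is injective.
Since σ is injective, we find the preimage of 27. The inverse of x ↦ x^25 on (ℤ_{47})^× is x ↦ x^35, because 25·35 = 875 = 19·46 + 1 ≡ 1 (mod 46) and x^{46} = 1 for x ≠ 0 (Fermat). So σ⁻¹(27) = 27^35 mod 47.
Repeated squaring mod 47: 27^1 ≡ 27, 27^2 ≡ 27² = 729 ≡ 24, 27^4 ≡ 24² = 576 ≡ 12, 27^8 ≡ 12² = 144 ≡ 3, 27^16 ≡ 3² = 9, 27^32 ≡ 9² = 81 ≡ 34. Since 35 = 32 + 2 + 1, 27^35 ≡ 34·24·27: 34·24 = 816 ≡ 17, then 17·27 = 459 ≡ 36. So 27^35 ≡ 36 (mod 47).
Hence σ⁻¹(27) = 36.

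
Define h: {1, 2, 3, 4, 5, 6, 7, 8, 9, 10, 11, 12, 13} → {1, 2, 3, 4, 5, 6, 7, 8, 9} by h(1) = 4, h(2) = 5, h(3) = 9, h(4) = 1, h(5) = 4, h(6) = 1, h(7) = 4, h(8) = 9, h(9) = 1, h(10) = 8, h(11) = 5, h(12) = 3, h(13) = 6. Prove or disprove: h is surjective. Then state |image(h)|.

7

No element maps to 2, so h is not surjective.
The image of h is {1, 3, 4, 5, 6, 8, 9}, which has 7 elements.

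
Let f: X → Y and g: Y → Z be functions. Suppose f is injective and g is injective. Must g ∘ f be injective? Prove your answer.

injective

Suppose (g ∘ f)(a) = (g ∘ f)(b), i.e. g(f(a)) = g(f(b)).
Since g is injective, f(a) = f(b). Since f is injective, a = b. So g ∘ f is injective.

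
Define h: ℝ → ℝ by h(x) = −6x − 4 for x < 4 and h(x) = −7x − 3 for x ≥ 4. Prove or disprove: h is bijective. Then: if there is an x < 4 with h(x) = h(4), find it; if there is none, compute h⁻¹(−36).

33/7

Both pieces are strictly decreasing (slopes −6 and −7), so each is injective on its own interval.
The left piece maps (−∞, 4) onto (−28, ∞); the right piece maps [4, ∞) onto (−∞, −31].
The images leave a gap (−28 has no preimage), so h is not surjective, hence not bijective.
Because the two images are disjoint, no x < 4 has h(x) = h(4), so we compute h⁻¹(−36): −36 lies in (−∞, −31], so solve −7x − 3 = −36: x = (−36 + 3)/(−7) = 33/7.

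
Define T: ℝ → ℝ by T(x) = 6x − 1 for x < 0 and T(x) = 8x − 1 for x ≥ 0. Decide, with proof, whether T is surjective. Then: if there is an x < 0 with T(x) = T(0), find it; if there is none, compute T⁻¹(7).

Both pieces are strictly increasing (slopes 6 and 8), so each is injective on its own interval.
The left piece maps (−∞, 0) onto (−∞, −1); the right piece maps [0, ∞) onto [−1, ∞).
These images together cover ℝ, so T is surjective.
Because the two images are disjoint, no x < 0 has T(x) = T(0), so we compute T⁻¹(7): 7 lies in [−1, ∞), so solve 8x − 1 = 7: x = (7 + 1)/8 = 1.

1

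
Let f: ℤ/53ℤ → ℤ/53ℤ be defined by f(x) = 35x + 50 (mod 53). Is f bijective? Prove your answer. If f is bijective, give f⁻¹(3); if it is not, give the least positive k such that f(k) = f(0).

35

Suppose f(x_1) = f(x_2) in ℤ/53ℤ. Then 35x_1 + 50 ≡ 35x_2 + 50 (mod 53), thus 35(x_1 − x_2) ≡ 0 (mod 53).
Since gcd(35, 53) = 1, 35 is invertible modulo 53, so x_1 − x_2 ≡ 0 (mod 53), i.e. x_1 = x_2.
We now compute 35⁻¹ mod 53 explicitly. Euclid's algorithm: 53 = 1·35 + 18, 35 = 1·18 + 17, 18 = 1·17 + 1; back-substituting gives 1 = 50·35 − 33·53, so 35⁻¹ ≡ 50 (mod 53).
For any y ∈ ℤ/53ℤ, x = 50(y − 50) mod 53 satisfies f(x) = 35·50(y − 50) + 50 ≡ y (since 35·50 ≡ 1 mod 53). So every y has a preimage.
So f is bijective.
Since f is bijective, we compute f⁻¹(3): solve 35x + 50 ≡ 3 (mod 53), i.e. 35x ≡ 6 (mod 53).
Multiplying by 35⁻¹ = 50 gives x ≡ 50·6 = 300 = 5·53 + 35 ≡ 35 (mod 53).
Check: f(35) = 35·35 + 50 = 1275 = 24·53 + 3 ≡ 3 (mod 53).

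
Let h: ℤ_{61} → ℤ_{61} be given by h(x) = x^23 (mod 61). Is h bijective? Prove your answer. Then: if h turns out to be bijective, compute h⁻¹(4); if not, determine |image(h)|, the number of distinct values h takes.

Since 61 is prime, the nonzero elements of ℤ_{61} form a cyclic group of order 60.
As gcd(23, 60) = 1, raising to the 23rd power is a bijection on this group: if x_1^23 ≡ x_2^23 then (x_1x_2^{−1})^23 = 1, and the only element of order dividing gcd(23, 60) = 1 is 1, so x_1 = x_2.
With h(0) = 0 this makes h injective on all of ℤ_{61}, hence bijective (finite equal-size domain and codomain). In particular h is bijective.
Since h is bijective, we find the preimage of 4. The inverse of x ↦ x^23 on (ℤ_{61})^× is x ↦ x^47, because 23·47 = 1081 = 18·60 + 1 ≡ 1 (mod 60) and x^{60} = 1 for x ≠ 0 (Fermat). So h⁻¹(4) = 4^47 mod 61.
Repeated squaring mod 61: 4^1 ≡ 4, 4^2 ≡ 4² = 16, 4^4 ≡ 16² = 256 ≡ 12, 4^8 ≡ 12² = 144 ≡ 22, 4^16 ≡ 22² = 484 ≡ 57, 4^32 ≡ 57² = 3249 ≡ 16. Since 47 = 32 + 8 + 4 + 2 + 1, 4^47 ≡ 16·22·12·16·4: 16·22 = 352 ≡ 47, then 47·12 = 564 ≡ 15, then 15·16 = 240 ≡ 57, then 57·4 = 228 ≡ 45. So 4^47 ≡ 45 (mod 61).
Hence h⁻¹(4) = 45.

45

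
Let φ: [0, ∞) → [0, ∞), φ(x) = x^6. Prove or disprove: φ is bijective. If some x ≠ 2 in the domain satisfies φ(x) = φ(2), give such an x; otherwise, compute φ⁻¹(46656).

On [0, ∞), x ↦ x^6 is strictly increasing (injective) and for any y ∈ [0, ∞) the 6th root y^{1/6} lies in [0, ∞) (surjective). So φ is bijective.
Since x ↦ x^6 is strictly increasing on [0, ∞), it is injective there, so no x ≠ 2 in the domain has φ(x) = φ(2). We therefore compute φ⁻¹(46656) = 46656^{1/6} = 6 (indeed 6^6 = 46656).

6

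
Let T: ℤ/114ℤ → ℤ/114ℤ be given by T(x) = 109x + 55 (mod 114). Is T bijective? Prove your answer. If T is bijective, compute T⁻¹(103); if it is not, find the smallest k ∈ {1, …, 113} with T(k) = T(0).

Recall: T is injective when T(a) = T(b) forces a = b.
If T(a) = T(b), then 109a ≡ 109b (mod 114). Because gcd(109, 114) = 1, we may cancel 109 to get a ≡ b (mod 114).
We now compute 109⁻¹ mod 114 explicitly. Euclid's algorithm: 114 = 1·109 + 5, 109 = 21·5 + 4, 5 = 1·4 + 1; back-substituting gives 1 = 91·109 − 87·114, so 109⁻¹ ≡ 91 (mod 114).
Then y ↦ 91(y − 55) is a two-sided inverse to T, so every y ∈ ℤ/114ℤ has a preimage.
So T is bijective.
Since T is bijective, we find T⁻¹(103): we need 109x ≡ 103 − 55 ≡ 48 (mod 114). Using 109⁻¹ = 91: x ≡ 91·48 = 4368 = 38·114 + 36, so x = 36.
Check: T(36) = 109·36 + 55 = 3979 = 34·114 + 103 ≡ 103 (mod 114).

36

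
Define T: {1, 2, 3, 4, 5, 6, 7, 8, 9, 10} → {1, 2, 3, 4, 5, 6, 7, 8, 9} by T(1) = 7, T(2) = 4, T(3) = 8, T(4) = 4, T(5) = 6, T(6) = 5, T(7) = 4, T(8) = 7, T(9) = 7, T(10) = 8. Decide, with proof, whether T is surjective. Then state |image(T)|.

5

No element maps to 1, so T is not surjective.
The image of T is {4, 5, 6, 7, 8}, which has 5 elements.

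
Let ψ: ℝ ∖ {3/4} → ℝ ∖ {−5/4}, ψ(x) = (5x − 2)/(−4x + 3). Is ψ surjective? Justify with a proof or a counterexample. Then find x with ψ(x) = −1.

For any y ≠ −5/4, solving y(−4x + 3) = 5x − 2 for x gives a well-defined x ≠ 3/4. So ψ is surjective.
Solving ψ(x) = −1: cross-multiplying gives 5x − 2 = −1(−4x + 3), which rearranges to 1x = −1, so x = −1.

-1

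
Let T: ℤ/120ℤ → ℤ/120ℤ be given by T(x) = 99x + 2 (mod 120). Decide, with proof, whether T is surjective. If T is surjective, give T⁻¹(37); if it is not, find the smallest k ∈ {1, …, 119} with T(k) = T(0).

By definition, T is surjective if every y in the codomain equals T(x) for some x in the domain.
Since gcd(99, 120) = 3, we have 99x ≡ 0 (mod 3) for all x, so T(x) ≡ 2 (mod 3).
But 0 ≢ 2 (mod 3), so 0 ∈ ℤ/120ℤ has no preimage. Therefore T is not surjective.
Since T is not surjective, we find the least positive k with T(k) = T(0): this means 99k ≡ 0 (mod 120), i.e. 120 ∣ 99k. Since gcd(99, 120) = 3, dividing through by 3 this holds exactly when 40 ∣ 33k, and as gcd(33, 40) = 1, exactly when 40 ∣ k.
The smallest positive such k is 40.

40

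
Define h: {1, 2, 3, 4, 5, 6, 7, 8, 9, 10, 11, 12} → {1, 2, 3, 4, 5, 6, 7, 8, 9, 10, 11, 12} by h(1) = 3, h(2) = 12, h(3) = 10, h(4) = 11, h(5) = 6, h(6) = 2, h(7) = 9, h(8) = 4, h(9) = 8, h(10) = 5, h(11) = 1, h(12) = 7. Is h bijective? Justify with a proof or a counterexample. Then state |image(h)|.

12

The values 3, 12, 10, 11, 6, 2, 9, 4, 8, 5, 1, 7 are a permutation of {1, 2, 3, 4, 5, 6, 7, 8, 9, 10, 11, 12}: each element appears exactly once.
So h is injective and surjective, hence bijective.
The image of h is {1, 2, 3, 4, 5, 6, 7, 8, 9, 10, 11, 12}, which has 12 elements.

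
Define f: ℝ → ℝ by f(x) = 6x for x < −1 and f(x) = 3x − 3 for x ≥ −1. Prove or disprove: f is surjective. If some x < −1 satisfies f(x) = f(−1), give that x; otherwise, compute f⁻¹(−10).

Both pieces are strictly increasing (slopes 6 and 3), so each is injective on its own interval.
The left piece maps (−∞, −1) onto (−∞, −6); the right piece maps [−1, ∞) onto [−6, ∞).
These images together cover ℝ, so f is surjective.
Because the two images are disjoint, no x < −1 has f(x) = f(−1), so we compute f⁻¹(−10): −10 lies in (−∞, −6), so solve 6x = −10: x = (−10 − 0)/6 = −5/3.

-5/3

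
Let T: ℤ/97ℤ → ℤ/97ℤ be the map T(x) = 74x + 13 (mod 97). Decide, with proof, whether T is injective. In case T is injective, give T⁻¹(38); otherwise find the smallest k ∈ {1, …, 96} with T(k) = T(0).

20

By definition, injectivity means: for all a, b in the domain, T(a) = T(b) implies a = b.
If T(a) = T(b), then 74a ≡ 74b (mod 97). Because gcd(74, 97) = 1, we may cancel 74 to get a ≡ b (mod 97).
Therefore T is injective.
We now compute 74⁻¹ mod 97 explicitly. Euclid's algorithm: 97 = 1·74 + 23, 74 = 3·23 + 5, 23 = 4·5 + 3, 5 = 1·3 + 2, 3 = 1·2 + 1; back-substituting gives 1 = 59·74 − 45·97, so 74⁻¹ ≡ 59 (mod 97).
Since T is injective, we find T⁻¹(38): we need 74x ≡ 38 − 13 ≡ 25 (mod 97). Using 74⁻¹ = 59: x ≡ 59·25 = 1475 = 15·97 + 20, so x = 20.
Check: T(20) = 74·20 + 13 = 1493 = 15·97 + 38 ≡ 38 (mod 97).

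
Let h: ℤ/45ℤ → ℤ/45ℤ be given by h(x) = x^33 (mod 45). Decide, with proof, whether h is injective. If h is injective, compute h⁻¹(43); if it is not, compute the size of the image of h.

h(0) = 0^33 = 0.
h(15): Repeated squaring mod 45: 15^1 ≡ 15, 15^2 ≡ 15² = 225 ≡ 0, 15^4 ≡ 0² = 0, 15^8 ≡ 0² = 0, 15^16 ≡ 0² = 0, 15^32 ≡ 0² = 0. Since 33 = 32 + 1, 15^33 ≡ 0·15: 0·15 = 0. So 15^33 ≡ 0 (mod 45).
So h(0) = h(15) = 0 while 0 ≠ 15, thus h is not injective.
Since h is not injective, we determine |image(h)|. Computing x^33 mod 45 for each x (by repeated squaring, reducing mod 45 at every step), the values h(0), h(1), …, h(44) are: 0, 1, 17, 18, 19, 35, 36, 37, 8, 9, 10, 26, 27, 28, 44, 0, 1, 17, 18, 19, 35, 36, 37, 8, 9, 10, 26, 27, 28, 44, 0, 1, 17, 18, 19, 35, 36, 37, 8, 9, 10, 26, 27, 28, 44.
The distinct values are {0, 1, 8, 9, 10, 17, 18, 19, 26, 27, 28, 35, 36, 37, 44}; there are 15 of them.

15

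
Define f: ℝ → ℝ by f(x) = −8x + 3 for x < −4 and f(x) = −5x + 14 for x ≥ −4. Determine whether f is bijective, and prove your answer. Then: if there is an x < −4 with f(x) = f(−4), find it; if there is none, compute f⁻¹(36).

-33/8

Both pieces are strictly decreasing (slopes −8 and −5), so each is injective on its own interval.
The left piece maps (−∞, −4) onto (35, ∞); the right piece maps [−4, ∞) onto (−∞, 34].
The images leave a gap (35 has no preimage), so f is not surjective, hence not bijective.
Because the two images are disjoint, no x < −4 has f(x) = f(−4), so we compute f⁻¹(36): 36 lies in (35, ∞), so solve −8x + 3 = 36: x = (36 − 3)/(−8) = −33/8.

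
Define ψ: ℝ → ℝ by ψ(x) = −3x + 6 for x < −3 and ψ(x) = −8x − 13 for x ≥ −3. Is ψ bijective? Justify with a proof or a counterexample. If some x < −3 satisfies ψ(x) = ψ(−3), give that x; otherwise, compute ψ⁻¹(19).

-13/3

Both pieces are strictly decreasing (slopes −3 and −8), so each is injective on its own interval.
The left piece maps (−∞, −3) onto (15, ∞); the right piece maps [−3, ∞) onto (−∞, 11].
The images leave a gap (15 has no preimage), so ψ is not surjective, hence not bijective.
Because the two images are disjoint, no x < −3 has ψ(x) = ψ(−3), so we compute ψ⁻¹(19): 19 lies in (15, ∞), so solve −3x + 6 = 19: x = (19 − 6)/(−3) = −13/3.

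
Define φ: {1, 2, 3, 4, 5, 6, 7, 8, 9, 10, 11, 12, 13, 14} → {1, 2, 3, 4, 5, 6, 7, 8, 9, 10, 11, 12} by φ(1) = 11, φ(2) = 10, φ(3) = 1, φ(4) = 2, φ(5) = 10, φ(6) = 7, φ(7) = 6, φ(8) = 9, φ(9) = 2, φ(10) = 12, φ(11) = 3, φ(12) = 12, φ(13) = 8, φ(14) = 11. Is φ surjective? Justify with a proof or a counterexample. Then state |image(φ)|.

10

No element maps to 4, so φ is not surjective.
The image of φ is {1, 2, 3, 6, 7, 8, 9, 10, 11, 12}, which has 10 elements.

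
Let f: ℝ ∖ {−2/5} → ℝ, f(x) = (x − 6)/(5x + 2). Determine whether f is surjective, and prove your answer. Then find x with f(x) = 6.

-18/29

If f(x) = 1/5, cross-multiplying gives 5(x − 6) = 1(5x + 2), which simplifies to −30 = 2 — false.  So 1/5 has no preimage and f is not surjective.
Solving f(x) = 6: cross-multiplying gives x − 6 = 6(5x + 2), which rearranges to −29x = 18, so x = −18/29.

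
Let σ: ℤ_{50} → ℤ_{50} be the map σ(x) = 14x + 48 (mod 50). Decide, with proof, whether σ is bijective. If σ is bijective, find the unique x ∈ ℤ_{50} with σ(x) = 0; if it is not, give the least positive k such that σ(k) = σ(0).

25

Recall: σ is injective when σ(u) = σ(v) forces u = v.
We have gcd(14, 50) = 2 > 1. Taking u = 0 and v = 25: σ(0) = 48 and σ(25) = 14·25 + 48 = 398 ≡ 48 (mod 50).
So σ(0) = σ(25) while 0 ≠ 25, so σ is not injective, hence not bijective.
Since σ is not bijective, we find the least positive k with σ(k) = σ(0): this means 14k ≡ 0 (mod 50), i.e. 50 ∣ 14k. Since gcd(14, 50) = 2, dividing through by 2 this holds exactly when 25 ∣ 7k, and as gcd(7, 25) = 1, exactly when 25 ∣ k.
The smallest positive such k is 25.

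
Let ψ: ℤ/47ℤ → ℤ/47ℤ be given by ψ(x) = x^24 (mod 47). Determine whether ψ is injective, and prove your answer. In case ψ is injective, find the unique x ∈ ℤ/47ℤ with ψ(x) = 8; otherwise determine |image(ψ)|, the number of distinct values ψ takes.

24

ψ(23): Repeated squaring mod 47: 23^1 ≡ 23, 23^2 ≡ 23² = 529 ≡ 12, 23^4 ≡ 12² = 144 ≡ 3, 23^8 ≡ 3² = 9, 23^16 ≡ 9² = 81 ≡ 34. Since 24 = 16 + 8, 23^24 ≡ 34·9: 34·9 = 306 ≡ 24. So 23^24 ≡ 24 (mod 47).
ψ(24): Repeated squaring mod 47: 24^1 ≡ 24, 24^2 ≡ 24² = 576 ≡ 12, 24^4 ≡ 12² = 144 ≡ 3, 24^8 ≡ 3² = 9, 24^16 ≡ 9² = 81 ≡ 34. Since 24 = 16 + 8, 24^24 ≡ 34·9: 34·9 = 306 ≡ 24. So 24^24 ≡ 24 (mod 47).
So ψ(23) = ψ(24) = 24 while 23 ≠ 24, thus ψ is not injective.
Since ψ is not injective, we determine |image(ψ)|. Computing x^24 mod 47 for each x (by repeated squaring, reducing mod 47 at every step), the values ψ(0), ψ(1), …, ψ(46) are: 0, 1, 2, 3, 4, 42, 6, 7, 8, 9, 37, 36, 12, 34, 14, 32, 16, 17, 18, 28, 27, 21, 25, 24, 24, 25, 21, 27, 28, 18, 17, 16, 32, 14, 34, 12, 36, 37, 9, 8, 7, 6, 42, 4, 3, 2, 1.
The distinct values are {0, 1, 2, 3, 4, 6, 7, 8, 9, 12, 14, 16, 17, 18, 21, 24, 25, 27, 28, 32, 34, 36, 37, 42}; there are 24 of them.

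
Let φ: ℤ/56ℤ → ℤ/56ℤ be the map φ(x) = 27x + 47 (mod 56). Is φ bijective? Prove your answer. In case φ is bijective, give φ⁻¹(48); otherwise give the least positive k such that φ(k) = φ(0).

If φ(s) = φ(t), then 27s ≡ 27t (mod 56). Because gcd(27, 56) = 1, we may cancel 27 to get s ≡ t (mod 56).
We now compute 27⁻¹ mod 56 explicitly. Euclid's algorithm: 56 = 2·27 + 2, 27 = 13·2 + 1; back-substituting gives 1 = 27·27 − 13·56, so 27⁻¹ ≡ 27 (mod 56).
Then y ↦ 27(y − 47) is a two-sided inverse to φ, so every y ∈ ℤ/56ℤ has a preimage.
So φ is bijective.
Since φ is bijective, we compute φ⁻¹(48): solve 27x + 47 ≡ 48 (mod 56), i.e. 27x ≡ 1 (mod 56).
Multiplying by 27⁻¹ = 27 gives x ≡ 27·1 = 27 ≡ 27 (mod 56).
Check: φ(27) = 27·27 + 47 = 776 = 13·56 + 48 ≡ 48 (mod 56).

27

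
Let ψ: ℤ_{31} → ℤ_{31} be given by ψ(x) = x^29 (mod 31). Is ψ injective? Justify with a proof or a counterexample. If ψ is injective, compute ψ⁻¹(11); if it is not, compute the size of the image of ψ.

17

Since 31 is prime, the nonzero elements of ℤ_{31} form a cyclic group of order 30.
As gcd(29, 30) = 1, raising to the 29th power is a bijection on this group: if s^29 ≡ t^29 then (st^{−1})^29 = 1, and the only element of order dividing gcd(29, 30) = 1 is 1, so s = t.
With ψ(0) = 0 this makes ψ injective on all of ℤ_{31}, hence bijective (finite equal-size domain and codomain). In particular ψ is injective.
Since ψ is injective, we find the preimage of 11. The inverse of x ↦ x^29 on (ℤ_{31})^× is x ↦ x^29, because 29·29 = 841 = 28·30 + 1 ≡ 1 (mod 30) and x^{30} = 1 for x ≠ 0 (Fermat). So ψ⁻¹(11) = 11^29 mod 31.
Repeated squaring mod 31: 11^1 ≡ 11, 11^2 ≡ 11² = 121 ≡ 28, 11^4 ≡ 28² = 784 ≡ 9, 11^8 ≡ 9² = 81 ≡ 19, 11^16 ≡ 19² = 361 ≡ 20. Since 29 = 16 + 8 + 4 + 1, 11^29 ≡ 20·19·9·11: 20·19 = 380 ≡ 8, then 8·9 = 72 ≡ 10, then 10·11 = 110 ≡ 17. So 11^29 ≡ 17 (mod 31).
Hence ψ⁻¹(11) = 17.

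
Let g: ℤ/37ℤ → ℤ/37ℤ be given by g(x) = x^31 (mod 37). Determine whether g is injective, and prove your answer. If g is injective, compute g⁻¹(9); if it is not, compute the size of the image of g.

Since 37 is prime, the nonzero elements of ℤ/37ℤ form a cyclic group of order 36.
As gcd(31, 36) = 1, raising to the 31st power is a bijection on this group: if s^31 ≡ t^31 then (st^{−1})^31 = 1, and the only element of order dividing gcd(31, 36) = 1 is 1, so s = t.
With g(0) = 0 this makes g injective on all of ℤ/37ℤ, hence bijective (finite equal-size domain and codomain). In particular g is injective.
Since g is injective, we find the preimage of 9. The inverse of x ↦ x^31 on (ℤ/37ℤ)^× is x ↦ x^7, because 31·7 = 217 = 6·36 + 1 ≡ 1 (mod 36) and x^{36} = 1 for x ≠ 0 (Fermat). So g⁻¹(9) = 9^7 mod 37.
Repeated squaring mod 37: 9^1 ≡ 9, 9^2 ≡ 9² = 81 ≡ 7, 9^4 ≡ 7² = 49 ≡ 12. Since 7 = 4 + 2 + 1, 9^7 ≡ 12·7·9: 12·7 = 84 ≡ 10, then 10·9 = 90 ≡ 16. So 9^7 ≡ 16 (mod 37).
Hence g⁻¹(9) = 16.

16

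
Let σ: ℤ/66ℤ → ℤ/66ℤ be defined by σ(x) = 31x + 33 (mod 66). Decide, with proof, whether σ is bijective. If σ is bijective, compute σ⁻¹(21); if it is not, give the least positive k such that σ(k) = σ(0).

If σ(x_1) = σ(x_2), then 31x_1 ≡ 31x_2 (mod 66). Because gcd(31, 66) = 1, we may cancel 31 to get x_1 ≡ x_2 (mod 66).
We now compute 31⁻¹ mod 66 explicitly. Euclid's algorithm: 66 = 2·31 + 4, 31 = 7·4 + 3, 4 = 1·3 + 1; back-substituting gives 1 = 49·31 − 23·66, so 31⁻¹ ≡ 49 (mod 66).
For any y ∈ ℤ/66ℤ, x = 49(y − 33) mod 66 satisfies σ(x) = 31·49(y − 33) + 33 ≡ y (since 31·49 ≡ 1 mod 66). So every y has a preimage.
Therefore σ is bijective.
Since σ is bijective, we find σ⁻¹(21): we need 31x ≡ 21 − 33 ≡ 54 (mod 66). Using 31⁻¹ = 49: x ≡ 49·54 = 2646 = 40·66 + 6, so x = 6.
Check: σ(6) = 31·6 + 33 = 219 = 3·66 + 21 ≡ 21 (mod 66).

6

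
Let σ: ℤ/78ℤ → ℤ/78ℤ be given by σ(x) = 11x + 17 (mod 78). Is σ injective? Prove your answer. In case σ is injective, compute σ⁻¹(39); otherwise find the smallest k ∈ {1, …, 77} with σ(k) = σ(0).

2

Suppose σ(x_1) = σ(x_2) in ℤ/78ℤ. Then 11x_1 + 17 ≡ 11x_2 + 17 (mod 78), thus 11(x_1 − x_2) ≡ 0 (mod 78).
Since gcd(11, 78) = 1, 11 is invertible modulo 78, so x_1 − x_2 ≡ 0 (mod 78), i.e. x_1 = x_2.
Thus σ is injective.
We now compute 11⁻¹ mod 78 explicitly. Euclid's algorithm: 78 = 7·11 + 1; back-substituting gives 1 = 71·11 − 10·78, so 11⁻¹ ≡ 71 (mod 78).
Since σ is injective, we find σ⁻¹(39): we need 11x ≡ 39 − 17 ≡ 22 (mod 78). Using 11⁻¹ = 71: x ≡ 71·22 = 1562 = 20·78 + 2, so x = 2.
Check: σ(2) = 11·2 + 17 = 39 ≡ 39 (mod 78).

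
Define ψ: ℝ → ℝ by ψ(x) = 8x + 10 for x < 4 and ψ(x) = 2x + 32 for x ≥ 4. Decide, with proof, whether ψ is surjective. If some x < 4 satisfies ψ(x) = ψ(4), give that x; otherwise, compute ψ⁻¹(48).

Both pieces are strictly increasing (slopes 8 and 2), so each is injective on its own interval.
The left piece maps (−∞, 4) onto (−∞, 42); the right piece maps [4, ∞) onto [40, ∞).
The union (−∞, 42) ∪ [40, ∞) covers ℝ, so ψ is surjective.
For the follow-up: the images overlap, so an x < 4 with ψ(x) = ψ(4) exists. ψ(4) = 40; solving 8x + 10 = 40 for x < 4 gives x = (40 − 10)/8 = 15/4.

15/4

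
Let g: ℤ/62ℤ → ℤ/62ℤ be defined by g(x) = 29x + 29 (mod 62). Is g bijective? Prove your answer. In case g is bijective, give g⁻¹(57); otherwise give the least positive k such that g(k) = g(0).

48

By definition, injectivity means: for all a, b in the domain, g(a) = g(b) implies a = b.
Suppose g(a) = g(b) in ℤ/62ℤ. Then 29a + 29 ≡ 29b + 29 (mod 62), therefore 29(a − b) ≡ 0 (mod 62).
Since gcd(29, 62) = 1, 29 is invertible modulo 62, hence a − b ≡ 0 (mod 62), i.e. a = b.
We now compute 29⁻¹ mod 62 explicitly. Euclid's algorithm: 62 = 2·29 + 4, 29 = 7·4 + 1; back-substituting gives 1 = 15·29 − 7·62, so 29⁻¹ ≡ 15 (mod 62).
Then y ↦ 15(y − 29) is a two-sided inverse to g, so every y ∈ ℤ/62ℤ has a preimage.
Thus g is bijective.
Since g is bijective, we find g⁻¹(57): we need 29x ≡ 57 − 29 ≡ 28 (mod 62). Using 29⁻¹ = 15: x ≡ 15·28 = 420 = 6·62 + 48, so x = 48.
Check: g(48) = 29·48 + 29 = 1421 = 22·62 + 57 ≡ 57 (mod 62).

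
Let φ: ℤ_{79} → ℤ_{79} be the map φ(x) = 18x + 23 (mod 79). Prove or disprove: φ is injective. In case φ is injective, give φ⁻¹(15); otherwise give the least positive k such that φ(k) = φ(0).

By definition, φ is injective when φ(u) = φ(v) forces u = v.
Suppose φ(u) = φ(v) in ℤ_{79}. Then 18u + 23 ≡ 18v + 23 (mod 79), thus 18(u − v) ≡ 0 (mod 79).
Since gcd(18, 79) = 1, 18 is invertible modulo 79, hence u − v ≡ 0 (mod 79), i.e. u = v.
Hence φ is injective.
We now compute 18⁻¹ mod 79 explicitly. Euclid's algorithm: 79 = 4·18 + 7, 18 = 2·7 + 4, 7 = 1·4 + 3, 4 = 1·3 + 1; back-substituting gives 1 = 22·18 − 5·79, so 18⁻¹ ≡ 22 (mod 79).
Since φ is injective, we compute φ⁻¹(15): solve 18x + 23 ≡ 15 (mod 79), i.e. 18x ≡ 71 (mod 79).
Multiplying by 18⁻¹ = 22 gives x ≡ 22·71 = 1562 = 19·79 + 61 ≡ 61 (mod 79).
Check: φ(61) = 18·61 + 23 = 1121 = 14·79 + 15 ≡ 15 (mod 79).

61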